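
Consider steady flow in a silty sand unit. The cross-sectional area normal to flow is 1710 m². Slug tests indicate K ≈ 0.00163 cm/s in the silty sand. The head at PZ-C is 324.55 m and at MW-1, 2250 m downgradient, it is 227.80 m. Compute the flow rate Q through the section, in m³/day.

104

Convert K: 0.00163 cm/s × 864 = 1.408 m/day.
Hydraulic gradient i = (324.55 − 227.80) / 2250 = 96.75 / 2250 = 0.04300.
Darcy's law: Q = K · A · i = 1.408 × 1710 × 0.04300 = 103.6 m³/day.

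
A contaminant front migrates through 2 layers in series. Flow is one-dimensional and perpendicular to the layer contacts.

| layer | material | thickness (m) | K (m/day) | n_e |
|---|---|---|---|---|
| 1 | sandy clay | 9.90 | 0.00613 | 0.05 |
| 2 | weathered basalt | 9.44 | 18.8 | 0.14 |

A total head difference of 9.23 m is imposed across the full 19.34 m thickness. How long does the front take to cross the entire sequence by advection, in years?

0.871

With flow normal to the layers, continuity requires the same specific discharge q through every layer.
Σ(b_i/K_i) = 9.90/0.00613 + 9.44/18.8 = 1616 d.
q = Δh / Σ(b_i/K_i) = 9.23 / 1616 = 0.005713 m/day.
In each layer the seepage velocity is v_i = q/n_i, so the layer transit time is t_i = b_i·n_i / q:
  layer 1 (sandy clay): t_1 = 9.90 × 0.05 / 0.005713 = 86.64 d
  layer 2 (weathered basalt): t_2 = 9.44 × 0.14 / 0.005713 = 231.3 d
Total t = Σ t_i = 318.0 days = 0.8705 years.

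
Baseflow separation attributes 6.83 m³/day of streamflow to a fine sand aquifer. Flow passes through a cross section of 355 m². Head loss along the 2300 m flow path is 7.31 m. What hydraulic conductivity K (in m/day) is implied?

6.05

Hydraulic gradient i = Δh / L = 7.31 / 2300 = 0.003178.
From Q = K·A·i, K = Q / (A·i) = 6.83 / (355.0 × 0.003178) = 6.053 m/day.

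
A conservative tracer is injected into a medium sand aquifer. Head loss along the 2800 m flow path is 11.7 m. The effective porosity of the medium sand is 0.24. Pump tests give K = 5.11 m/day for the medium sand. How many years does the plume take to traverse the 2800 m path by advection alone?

Hydraulic gradient i = Δh / L = 11.7 / 2800 = 0.004179.
Darcy flux q = K · i = 5.110 × 0.004179 = 0.02135 m/day.
Seepage velocity v = q / n_e = 0.02135 / 0.24 = 0.08897 m/day.
Travel time t = L / v = 2800 / 0.08897 = 31472 days = 86.16 years.

86.2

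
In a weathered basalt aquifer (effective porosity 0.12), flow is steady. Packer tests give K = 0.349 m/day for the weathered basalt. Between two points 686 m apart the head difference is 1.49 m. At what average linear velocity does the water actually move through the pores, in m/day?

Hydraulic gradient i = Δh / L = 1.49 / 686 = 0.002172.
Darcy flux q = K · i = 0.3490 × 0.002172 = 0.0007580 m/day.
Seepage velocity v = q / n_e = 0.0007580 / 0.12 = 0.006317 m/day.

0.00632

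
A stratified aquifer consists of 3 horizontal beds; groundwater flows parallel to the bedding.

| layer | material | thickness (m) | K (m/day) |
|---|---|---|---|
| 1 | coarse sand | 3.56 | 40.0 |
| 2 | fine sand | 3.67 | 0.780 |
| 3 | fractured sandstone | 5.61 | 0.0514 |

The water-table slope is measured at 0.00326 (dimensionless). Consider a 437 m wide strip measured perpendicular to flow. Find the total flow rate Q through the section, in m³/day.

207

Flow is parallel to layering, so each bed carries its own Darcy discharge and the transmissivities add.
Σ(K_i·b_i) = 40.0×3.56 + 0.780×3.67 + 0.0514×5.61 = 145.6 m²/day.
Hydraulic gradient i = 0.00326.
Q = Σ(K_i·b_i) · W · i = 145.6 × 437 × 0.003260 = 207.4 m³/day.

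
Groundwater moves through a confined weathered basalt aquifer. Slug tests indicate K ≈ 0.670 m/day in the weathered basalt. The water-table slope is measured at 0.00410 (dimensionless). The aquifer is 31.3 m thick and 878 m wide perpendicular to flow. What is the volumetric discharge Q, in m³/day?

75.5

Cross-sectional area A = 878 × 31.3 = 27481 m².
Hydraulic gradient i = 0.00410.
Darcy's law: Q = K · A · i = 0.6700 × 27481 × 0.004100 = 75.49 m³/day.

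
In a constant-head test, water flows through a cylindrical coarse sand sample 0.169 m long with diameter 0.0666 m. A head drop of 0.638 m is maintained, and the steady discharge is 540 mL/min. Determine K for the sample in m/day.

Cross-sectional area A = π·(d/2)² = π × (0.0666/2)² = 0.003484 m².
Convert discharge: 540 mL/min = 9.000e-06 m³/s.
Darcy's law rearranged: K = Q·L / (A·Δh) = 9.000e-06 × 0.169 / (0.003484 × 0.638) = 0.0006843 m/s = 59.13 m/day.

59.1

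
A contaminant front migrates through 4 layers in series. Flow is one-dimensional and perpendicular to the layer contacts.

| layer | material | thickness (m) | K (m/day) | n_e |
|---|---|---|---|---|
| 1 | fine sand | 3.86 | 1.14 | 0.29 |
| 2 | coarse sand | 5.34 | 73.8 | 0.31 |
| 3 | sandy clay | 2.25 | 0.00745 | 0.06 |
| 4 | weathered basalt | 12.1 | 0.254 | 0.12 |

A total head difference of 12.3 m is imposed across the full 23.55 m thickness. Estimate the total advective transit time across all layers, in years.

0.343

With flow normal to the layers, continuity requires the same specific discharge q through every layer.
Σ(b_i/K_i) = 3.86/1.14 + 5.34/73.8 + 2.25/0.00745 + 12.1/0.254 = 353.1 d.
q = Δh / Σ(b_i/K_i) = 12.3 / 353.1 = 0.03483 m/day.
In each layer the seepage velocity is v_i = q/n_i, so the layer transit time is t_i = b_i·n_i / q:
  layer 1 (fine sand): t_1 = 3.86 × 0.29 / 0.03483 = 32.14 d
  layer 2 (coarse sand): t_2 = 5.34 × 0.31 / 0.03483 = 47.52 d
  layer 3 (sandy clay): t_3 = 2.25 × 0.06 / 0.03483 = 3.876 d
  layer 4 (weathered basalt): t_4 = 12.1 × 0.12 / 0.03483 = 41.68 d
Total t = Σ t_i = 125.2 days = 0.3428 years.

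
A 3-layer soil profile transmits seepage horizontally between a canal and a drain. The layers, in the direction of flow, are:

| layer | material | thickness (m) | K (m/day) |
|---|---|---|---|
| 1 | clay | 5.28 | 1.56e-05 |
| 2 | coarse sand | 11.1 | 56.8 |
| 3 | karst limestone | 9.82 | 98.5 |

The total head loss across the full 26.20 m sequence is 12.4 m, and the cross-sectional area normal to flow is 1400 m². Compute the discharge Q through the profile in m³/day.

Flow is perpendicular to layering, so the layers act in series and the equivalent K is the thickness-weighted harmonic mean.
Total thickness L = 5.28 + 11.1 + 9.82 = 26.20 m.
Σ(b_i/K_i) = 5.28/1.56e-05 + 11.1/56.8 + 9.82/98.5 = 3.385e+05 d.
K_eq = L / Σ(b_i/K_i) = 26.20 / 3.385e+05 = 7.741e-05 m/day.
Q = K_eq · A · (Δh/L) = 7.741e-05 × 1400 × (12.4/26.20) = 0.05129 m³/day.

0.0513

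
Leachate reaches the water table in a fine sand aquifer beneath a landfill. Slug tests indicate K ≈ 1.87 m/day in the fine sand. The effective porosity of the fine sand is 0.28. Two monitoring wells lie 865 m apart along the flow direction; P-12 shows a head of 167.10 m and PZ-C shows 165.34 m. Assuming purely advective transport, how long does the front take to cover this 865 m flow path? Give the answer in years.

Hydraulic gradient i = (167.10 − 165.34) / 865 = 1.76 / 865 = 0.002035.
Darcy flux q = K · i = 1.870 × 0.002035 = 0.003805 m/day.
Seepage velocity v = q / n_e = 0.003805 / 0.28 = 0.01359 m/day.
Travel time t = L / v = 865 / 0.01359 = 63656 days = 174.3 years.

174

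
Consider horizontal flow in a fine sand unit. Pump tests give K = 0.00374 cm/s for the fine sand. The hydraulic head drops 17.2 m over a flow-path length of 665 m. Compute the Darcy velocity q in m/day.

0.0836

Convert K: 0.00374 cm/s × 864 = 3.231 m/day.
Hydraulic gradient i = Δh / L = 17.2 / 665 = 0.02586.
Specific discharge q = K · i = 3.231 × 0.02586 = 0.08358 m/day.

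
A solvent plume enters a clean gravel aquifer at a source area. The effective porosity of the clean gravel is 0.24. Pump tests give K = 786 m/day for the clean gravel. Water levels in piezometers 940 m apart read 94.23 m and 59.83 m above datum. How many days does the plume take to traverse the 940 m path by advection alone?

7.84

Hydraulic gradient i = (94.23 − 59.83) / 940 = 34.4 / 940 = 0.03660.
Darcy flux q = K · i = 786.0 × 0.03660 = 28.76 m/day.
Seepage velocity v = q / n_e = 28.76 / 0.24 = 119.9 m/day.
Travel time t = L / v = 940 / 119.9 = 7.843 days.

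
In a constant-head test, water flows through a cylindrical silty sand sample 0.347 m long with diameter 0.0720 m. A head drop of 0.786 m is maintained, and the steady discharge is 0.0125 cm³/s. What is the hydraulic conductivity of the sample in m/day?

Cross-sectional area A = π·(d/2)² = π × (0.0720/2)² = 0.004072 m².
Convert discharge: 0.0125 cm³/s = 1.250e-08 m³/s.
Darcy's law rearranged: K = Q·L / (A·Δh) = 1.250e-08 × 0.347 / (0.004072 × 0.786) = 1.355e-06 m/s = 0.1171 m/day.

0.117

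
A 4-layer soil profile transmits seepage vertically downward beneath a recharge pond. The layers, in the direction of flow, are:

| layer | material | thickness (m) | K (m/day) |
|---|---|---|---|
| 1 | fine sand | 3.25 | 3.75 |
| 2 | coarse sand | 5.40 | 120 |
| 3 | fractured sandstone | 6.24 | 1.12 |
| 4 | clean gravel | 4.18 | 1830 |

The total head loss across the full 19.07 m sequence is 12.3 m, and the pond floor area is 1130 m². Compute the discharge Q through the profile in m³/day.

2140

Flow is perpendicular to layering, so the layers act in series and the equivalent K is the thickness-weighted harmonic mean.
Total thickness L = 3.25 + 5.40 + 6.24 + 4.18 = 19.07 m.
Σ(b_i/K_i) = 3.25/3.75 + 5.40/120 + 6.24/1.12 + 4.18/1830 = 6.485 d.
K_eq = L / Σ(b_i/K_i) = 19.07 / 6.485 = 2.940 m/day.
Q = K_eq · A · (Δh/L) = 2.940 × 1130 × (12.3/19.07) = 2143 m³/day.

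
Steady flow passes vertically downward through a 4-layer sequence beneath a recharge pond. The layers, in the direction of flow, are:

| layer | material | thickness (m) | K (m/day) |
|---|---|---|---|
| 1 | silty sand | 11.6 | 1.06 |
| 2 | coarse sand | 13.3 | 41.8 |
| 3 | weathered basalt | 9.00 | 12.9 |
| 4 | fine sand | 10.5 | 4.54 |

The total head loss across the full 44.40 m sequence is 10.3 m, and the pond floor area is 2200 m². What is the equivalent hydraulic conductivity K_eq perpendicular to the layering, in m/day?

3.11

Flow is perpendicular to layering, so the layers act in series and the equivalent K is the thickness-weighted harmonic mean.
Total thickness L = 11.6 + 13.3 + 9.00 + 10.5 = 44.40 m.
Σ(b_i/K_i) = 11.6/1.06 + 13.3/41.8 + 9.00/12.9 + 10.5/4.54 = 14.27 d.
K_eq = L / Σ(b_i/K_i) = 44.40 / 14.27 = 3.111 m/day.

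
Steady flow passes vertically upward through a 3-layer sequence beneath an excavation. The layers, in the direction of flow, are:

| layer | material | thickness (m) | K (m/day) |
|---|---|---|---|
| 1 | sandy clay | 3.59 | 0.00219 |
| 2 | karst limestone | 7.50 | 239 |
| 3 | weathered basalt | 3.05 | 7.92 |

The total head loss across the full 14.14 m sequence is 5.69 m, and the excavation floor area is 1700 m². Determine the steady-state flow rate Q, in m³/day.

5.90

Flow is perpendicular to layering, so the layers act in series and the equivalent K is the thickness-weighted harmonic mean.
Total thickness L = 3.59 + 7.50 + 3.05 = 14.14 m.
Σ(b_i/K_i) = 3.59/0.00219 + 7.50/239 + 3.05/7.92 = 1640 d.
K_eq = L / Σ(b_i/K_i) = 14.14 / 1640 = 0.008624 m/day.
Q = K_eq · A · (Δh/L) = 0.008624 × 1700 × (5.69/14.14) = 5.899 m³/day.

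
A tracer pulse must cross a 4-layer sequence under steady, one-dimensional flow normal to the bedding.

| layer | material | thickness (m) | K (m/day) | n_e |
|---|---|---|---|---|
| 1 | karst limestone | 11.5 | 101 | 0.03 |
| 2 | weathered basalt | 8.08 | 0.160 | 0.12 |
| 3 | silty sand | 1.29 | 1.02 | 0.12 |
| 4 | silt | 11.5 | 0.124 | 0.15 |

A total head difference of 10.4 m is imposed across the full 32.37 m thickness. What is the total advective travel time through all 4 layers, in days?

With flow normal to the layers, continuity requires the same specific discharge q through every layer.
Σ(b_i/K_i) = 11.5/101 + 8.08/0.160 + 1.29/1.02 + 11.5/0.124 = 144.6 d.
q = Δh / Σ(b_i/K_i) = 10.4 / 144.6 = 0.07191 m/day.
In each layer the seepage velocity is v_i = q/n_i, so the layer transit time is t_i = b_i·n_i / q:
  layer 1 (karst limestone): t_1 = 11.5 × 0.03 / 0.07191 = 4.798 d
  layer 2 (weathered basalt): t_2 = 8.08 × 0.12 / 0.07191 = 13.48 d
  layer 3 (silty sand): t_3 = 1.29 × 0.12 / 0.07191 = 2.153 d
  layer 4 (silt): t_4 = 11.5 × 0.15 / 0.07191 = 23.99 d
Total t = Σ t_i = 44.42 days.

44.4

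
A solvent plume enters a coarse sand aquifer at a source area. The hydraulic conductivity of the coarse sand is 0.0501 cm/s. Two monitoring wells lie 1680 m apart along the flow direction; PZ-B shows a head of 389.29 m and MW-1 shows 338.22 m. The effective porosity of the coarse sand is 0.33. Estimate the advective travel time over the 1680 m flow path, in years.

Convert K: 0.0501 cm/s × 864 = 43.29 m/day.
Hydraulic gradient i = (389.29 − 338.22) / 1680 = 51.07 / 1680 = 0.03040.
Darcy flux q = K · i = 43.29 × 0.03040 = 1.316 m/day.
Seepage velocity v = q / n_e = 1.316 / 0.33 = 3.987 m/day.
Travel time t = L / v = 1680 / 3.987 = 421.3 days = 1.154 years.

1.15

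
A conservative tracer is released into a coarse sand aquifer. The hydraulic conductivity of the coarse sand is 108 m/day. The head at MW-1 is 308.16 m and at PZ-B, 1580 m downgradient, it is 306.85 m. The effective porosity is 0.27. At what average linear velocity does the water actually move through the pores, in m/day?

Hydraulic gradient i = (308.16 − 306.85) / 1580 = 1.31 / 1580 = 0.0008291.
Darcy flux q = K · i = 108.0 × 0.0008291 = 0.08954 m/day.
Seepage velocity v = q / n_e = 0.08954 / 0.27 = 0.3316 m/day.

0.332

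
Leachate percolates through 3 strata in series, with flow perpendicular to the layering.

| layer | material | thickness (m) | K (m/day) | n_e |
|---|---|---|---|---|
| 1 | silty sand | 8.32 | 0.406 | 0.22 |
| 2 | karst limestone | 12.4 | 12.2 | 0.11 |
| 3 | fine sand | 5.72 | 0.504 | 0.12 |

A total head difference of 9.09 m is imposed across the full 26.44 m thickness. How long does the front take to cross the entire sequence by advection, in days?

14.0

With flow normal to the layers, continuity requires the same specific discharge q through every layer.
Σ(b_i/K_i) = 8.32/0.406 + 12.4/12.2 + 5.72/0.504 = 32.86 d.
q = Δh / Σ(b_i/K_i) = 9.09 / 32.86 = 0.2766 m/day.
In each layer the seepage velocity is v_i = q/n_i, so the layer transit time is t_i = b_i·n_i / q:
  layer 1 (silty sand): t_1 = 8.32 × 0.22 / 0.2766 = 6.616 d
  layer 2 (karst limestone): t_2 = 12.4 × 0.11 / 0.2766 = 4.931 d
  layer 3 (fine sand): t_3 = 5.72 × 0.12 / 0.2766 = 2.481 d
Total t = Σ t_i = 14.03 days.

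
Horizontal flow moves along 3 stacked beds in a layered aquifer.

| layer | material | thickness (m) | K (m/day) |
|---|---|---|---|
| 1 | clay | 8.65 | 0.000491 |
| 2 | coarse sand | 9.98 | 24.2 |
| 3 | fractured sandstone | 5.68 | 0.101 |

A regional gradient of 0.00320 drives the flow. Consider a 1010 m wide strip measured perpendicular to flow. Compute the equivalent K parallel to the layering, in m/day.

Flow is parallel to layering, so each bed carries its own Darcy discharge and the transmissivities add.
Σ(K_i·b_i) = 0.000491×8.65 + 24.2×9.98 + 0.101×5.68 = 242.1 m²/day.
Total thickness b = 24.31 m, so K_eq = Σ(K_i·b_i)/b = 9.959 m/day.

9.96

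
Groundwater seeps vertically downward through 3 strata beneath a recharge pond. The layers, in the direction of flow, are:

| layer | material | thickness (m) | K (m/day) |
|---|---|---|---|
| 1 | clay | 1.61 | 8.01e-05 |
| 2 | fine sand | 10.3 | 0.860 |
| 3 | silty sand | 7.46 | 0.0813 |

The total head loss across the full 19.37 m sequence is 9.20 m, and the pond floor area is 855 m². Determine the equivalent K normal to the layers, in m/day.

Flow is perpendicular to layering, so the layers act in series and the equivalent K is the thickness-weighted harmonic mean.
Total thickness L = 1.61 + 10.3 + 7.46 = 19.37 m.
Σ(b_i/K_i) = 1.61/8.01e-05 + 10.3/0.860 + 7.46/0.0813 = 20204 d.
K_eq = L / Σ(b_i/K_i) = 19.37 / 20204 = 0.0009587 m/day.

0.000959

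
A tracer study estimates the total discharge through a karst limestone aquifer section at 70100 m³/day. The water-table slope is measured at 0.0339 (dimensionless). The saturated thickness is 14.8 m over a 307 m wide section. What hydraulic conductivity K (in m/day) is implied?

Cross-sectional area A = 307 × 14.8 = 4544 m².
Hydraulic gradient i = 0.0339.
From Q = K·A·i, K = Q / (A·i) = 70100 / (4544 × 0.03390) = 455.1 m/day.

455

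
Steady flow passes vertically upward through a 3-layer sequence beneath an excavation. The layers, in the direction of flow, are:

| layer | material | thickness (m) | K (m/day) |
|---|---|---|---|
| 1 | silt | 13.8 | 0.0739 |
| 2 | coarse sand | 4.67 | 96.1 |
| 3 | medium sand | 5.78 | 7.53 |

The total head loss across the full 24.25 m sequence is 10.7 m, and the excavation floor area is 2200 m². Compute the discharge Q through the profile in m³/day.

126

Flow is perpendicular to layering, so the layers act in series and the equivalent K is the thickness-weighted harmonic mean.
Total thickness L = 13.8 + 4.67 + 5.78 = 24.25 m.
Σ(b_i/K_i) = 13.8/0.0739 + 4.67/96.1 + 5.78/7.53 = 187.6 d.
K_eq = L / Σ(b_i/K_i) = 24.25 / 187.6 = 0.1293 m/day.
Q = K_eq · A · (Δh/L) = 0.1293 × 2200 × (10.7/24.25) = 125.5 m³/day.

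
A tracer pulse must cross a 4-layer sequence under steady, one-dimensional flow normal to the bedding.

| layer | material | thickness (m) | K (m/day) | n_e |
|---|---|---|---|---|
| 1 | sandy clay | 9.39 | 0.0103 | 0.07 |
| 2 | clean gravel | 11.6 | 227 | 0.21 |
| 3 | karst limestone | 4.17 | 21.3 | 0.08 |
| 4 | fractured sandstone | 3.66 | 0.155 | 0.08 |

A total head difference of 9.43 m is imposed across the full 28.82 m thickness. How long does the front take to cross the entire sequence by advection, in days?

369

With flow normal to the layers, continuity requires the same specific discharge q through every layer.
Σ(b_i/K_i) = 9.39/0.0103 + 11.6/227 + 4.17/21.3 + 3.66/0.155 = 935.5 d.
q = Δh / Σ(b_i/K_i) = 9.43 / 935.5 = 0.01008 m/day.
In each layer the seepage velocity is v_i = q/n_i, so the layer transit time is t_i = b_i·n_i / q:
  layer 1 (sandy clay): t_1 = 9.39 × 0.07 / 0.01008 = 65.21 d
  layer 2 (clean gravel): t_2 = 11.6 × 0.21 / 0.01008 = 241.7 d
  layer 3 (karst limestone): t_3 = 4.17 × 0.08 / 0.01008 = 33.10 d
  layer 4 (fractured sandstone): t_4 = 3.66 × 0.08 / 0.01008 = 29.05 d
Total t = Σ t_i = 369.0 days.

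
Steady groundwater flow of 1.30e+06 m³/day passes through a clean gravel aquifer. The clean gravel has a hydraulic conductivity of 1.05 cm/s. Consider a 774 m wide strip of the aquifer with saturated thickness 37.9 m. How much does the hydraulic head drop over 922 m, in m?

45.0

Convert K: 1.05 cm/s × 864 = 907.2 m/day.
Cross-sectional area A = 774 × 37.9 = 29335 m².
From Q = K·A·i, i = Q / (K·A) = 1.30e+06 / (907.2 × 29335) = 0.04885.
Head loss Δh = i · L = 0.04885 × 922 = 45.04 m.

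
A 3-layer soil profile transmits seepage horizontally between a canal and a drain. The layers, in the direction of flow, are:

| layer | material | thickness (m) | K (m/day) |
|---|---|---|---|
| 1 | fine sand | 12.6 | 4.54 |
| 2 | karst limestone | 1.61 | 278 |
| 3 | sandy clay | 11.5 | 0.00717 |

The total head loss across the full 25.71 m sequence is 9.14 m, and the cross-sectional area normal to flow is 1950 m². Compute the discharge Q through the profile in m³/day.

11.1

Flow is perpendicular to layering, so the layers act in series and the equivalent K is the thickness-weighted harmonic mean.
Total thickness L = 12.6 + 1.61 + 11.5 = 25.71 m.
Σ(b_i/K_i) = 12.6/4.54 + 1.61/278 + 11.5/0.00717 = 1607 d.
K_eq = L / Σ(b_i/K_i) = 25.71 / 1607 = 0.01600 m/day.
Q = K_eq · A · (Δh/L) = 0.01600 × 1950 × (9.14/25.71) = 11.09 m³/day.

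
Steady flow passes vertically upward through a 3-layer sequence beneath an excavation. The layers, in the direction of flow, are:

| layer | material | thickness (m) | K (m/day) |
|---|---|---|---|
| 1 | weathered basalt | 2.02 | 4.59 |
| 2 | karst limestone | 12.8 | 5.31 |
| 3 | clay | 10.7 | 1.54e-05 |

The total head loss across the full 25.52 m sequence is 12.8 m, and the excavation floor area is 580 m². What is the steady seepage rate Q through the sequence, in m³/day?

0.0107

Flow is perpendicular to layering, so the layers act in series and the equivalent K is the thickness-weighted harmonic mean.
Total thickness L = 2.02 + 12.8 + 10.7 = 25.52 m.
Σ(b_i/K_i) = 2.02/4.59 + 12.8/5.31 + 10.7/1.54e-05 = 6.948e+05 d.
K_eq = L / Σ(b_i/K_i) = 25.52 / 6.948e+05 = 3.673e-05 m/day.
Q = K_eq · A · (Δh/L) = 3.673e-05 × 580 × (12.8/25.52) = 0.01068 m³/day.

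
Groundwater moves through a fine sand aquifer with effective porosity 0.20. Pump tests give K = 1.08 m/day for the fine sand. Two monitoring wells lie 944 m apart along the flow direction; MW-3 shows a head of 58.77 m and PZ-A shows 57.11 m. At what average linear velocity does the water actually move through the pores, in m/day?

0.00950

Hydraulic gradient i = (58.77 − 57.11) / 944 = 1.66 / 944 = 0.001758.
Darcy flux q = K · i = 1.080 × 0.001758 = 0.001899 m/day.
Seepage velocity v = q / n_e = 0.001899 / 0.20 = 0.009496 m/day.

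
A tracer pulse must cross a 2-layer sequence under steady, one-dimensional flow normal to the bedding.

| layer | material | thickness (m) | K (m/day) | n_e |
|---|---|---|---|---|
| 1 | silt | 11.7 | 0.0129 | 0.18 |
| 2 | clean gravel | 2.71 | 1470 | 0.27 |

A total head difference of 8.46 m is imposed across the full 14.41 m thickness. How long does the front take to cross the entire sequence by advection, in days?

304

With flow normal to the layers, continuity requires the same specific discharge q through every layer.
Σ(b_i/K_i) = 11.7/0.0129 + 2.71/1470 = 907.0 d.
q = Δh / Σ(b_i/K_i) = 8.46 / 907.0 = 0.009328 m/day.
In each layer the seepage velocity is v_i = q/n_i, so the layer transit time is t_i = b_i·n_i / q:
  layer 1 (silt): t_1 = 11.7 × 0.18 / 0.009328 = 225.8 d
  layer 2 (clean gravel): t_2 = 2.71 × 0.27 / 0.009328 = 78.44 d
Total t = Σ t_i = 304.2 days.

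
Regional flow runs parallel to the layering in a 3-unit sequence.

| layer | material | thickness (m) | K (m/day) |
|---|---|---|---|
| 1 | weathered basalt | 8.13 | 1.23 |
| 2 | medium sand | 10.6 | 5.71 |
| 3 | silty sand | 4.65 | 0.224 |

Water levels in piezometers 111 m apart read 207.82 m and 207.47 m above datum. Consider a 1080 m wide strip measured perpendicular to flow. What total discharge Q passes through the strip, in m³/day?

Flow is parallel to layering, so each bed carries its own Darcy discharge and the transmissivities add.
Σ(K_i·b_i) = 1.23×8.13 + 5.71×10.6 + 0.224×4.65 = 71.57 m²/day.
Hydraulic gradient i = (207.82 − 207.47) / 111 = 0.35 / 111 = 0.003153.
Q = Σ(K_i·b_i) · W · i = 71.57 × 1080 × 0.003153 = 243.7 m³/day.

244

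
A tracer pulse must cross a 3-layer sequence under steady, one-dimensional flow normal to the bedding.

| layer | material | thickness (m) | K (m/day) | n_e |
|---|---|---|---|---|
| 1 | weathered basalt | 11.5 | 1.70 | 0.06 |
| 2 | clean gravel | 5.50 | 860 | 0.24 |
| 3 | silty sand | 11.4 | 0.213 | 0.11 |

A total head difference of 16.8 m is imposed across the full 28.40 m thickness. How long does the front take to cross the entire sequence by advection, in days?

With flow normal to the layers, continuity requires the same specific discharge q through every layer.
Σ(b_i/K_i) = 11.5/1.70 + 5.50/860 + 11.4/0.213 = 60.29 d.
q = Δh / Σ(b_i/K_i) = 16.8 / 60.29 = 0.2786 m/day.
In each layer the seepage velocity is v_i = q/n_i, so the layer transit time is t_i = b_i·n_i / q:
  layer 1 (weathered basalt): t_1 = 11.5 × 0.06 / 0.2786 = 2.476 d
  layer 2 (clean gravel): t_2 = 5.50 × 0.24 / 0.2786 = 4.737 d
  layer 3 (silty sand): t_3 = 11.4 × 0.11 / 0.2786 = 4.500 d
Total t = Σ t_i = 11.71 days.

11.7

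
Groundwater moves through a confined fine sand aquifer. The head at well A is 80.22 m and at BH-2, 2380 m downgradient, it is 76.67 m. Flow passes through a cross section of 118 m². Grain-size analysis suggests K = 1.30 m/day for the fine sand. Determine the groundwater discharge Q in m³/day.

0.229

Hydraulic gradient i = (80.22 − 76.67) / 2380 = 3.55 / 2380 = 0.001492.
Darcy's law: Q = K · A · i = 1.300 × 118.0 × 0.001492 = 0.2288 m³/day.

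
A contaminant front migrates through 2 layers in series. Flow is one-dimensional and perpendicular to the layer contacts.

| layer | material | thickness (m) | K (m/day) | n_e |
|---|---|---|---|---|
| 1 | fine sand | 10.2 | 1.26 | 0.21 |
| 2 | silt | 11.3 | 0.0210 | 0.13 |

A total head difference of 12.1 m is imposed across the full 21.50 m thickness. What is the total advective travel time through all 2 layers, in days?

With flow normal to the layers, continuity requires the same specific discharge q through every layer.
Σ(b_i/K_i) = 10.2/1.26 + 11.3/0.0210 = 546.2 d.
q = Δh / Σ(b_i/K_i) = 12.1 / 546.2 = 0.02215 m/day.
In each layer the seepage velocity is v_i = q/n_i, so the layer transit time is t_i = b_i·n_i / q:
  layer 1 (fine sand): t_1 = 10.2 × 0.21 / 0.02215 = 96.69 d
  layer 2 (silt): t_2 = 11.3 × 0.13 / 0.02215 = 66.31 d
Total t = Σ t_i = 163.0 days.

163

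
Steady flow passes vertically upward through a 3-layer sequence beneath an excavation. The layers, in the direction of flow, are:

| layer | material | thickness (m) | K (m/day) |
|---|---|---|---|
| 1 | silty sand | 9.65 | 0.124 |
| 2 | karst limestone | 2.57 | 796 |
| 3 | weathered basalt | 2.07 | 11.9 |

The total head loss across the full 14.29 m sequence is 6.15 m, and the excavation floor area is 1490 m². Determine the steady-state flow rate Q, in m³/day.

Flow is perpendicular to layering, so the layers act in series and the equivalent K is the thickness-weighted harmonic mean.
Total thickness L = 9.65 + 2.57 + 2.07 = 14.29 m.
Σ(b_i/K_i) = 9.65/0.124 + 2.57/796 + 2.07/11.9 = 78.00 d.
K_eq = L / Σ(b_i/K_i) = 14.29 / 78.00 = 0.1832 m/day.
Q = K_eq · A · (Δh/L) = 0.1832 × 1490 × (6.15/14.29) = 117.5 m³/day.

117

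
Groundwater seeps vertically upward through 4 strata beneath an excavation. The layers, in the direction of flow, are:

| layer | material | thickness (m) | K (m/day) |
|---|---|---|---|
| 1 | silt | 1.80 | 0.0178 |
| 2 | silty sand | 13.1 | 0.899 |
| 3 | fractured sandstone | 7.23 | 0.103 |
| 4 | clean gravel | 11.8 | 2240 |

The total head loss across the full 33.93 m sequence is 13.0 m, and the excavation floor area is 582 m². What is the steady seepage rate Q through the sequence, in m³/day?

Flow is perpendicular to layering, so the layers act in series and the equivalent K is the thickness-weighted harmonic mean.
Total thickness L = 1.80 + 13.1 + 7.23 + 11.8 = 33.93 m.
Σ(b_i/K_i) = 1.80/0.0178 + 13.1/0.899 + 7.23/0.103 + 11.8/2240 = 185.9 d.
K_eq = L / Σ(b_i/K_i) = 33.93 / 185.9 = 0.1825 m/day.
Q = K_eq · A · (Δh/L) = 0.1825 × 582 × (13.0/33.93) = 40.70 m³/day.

40.7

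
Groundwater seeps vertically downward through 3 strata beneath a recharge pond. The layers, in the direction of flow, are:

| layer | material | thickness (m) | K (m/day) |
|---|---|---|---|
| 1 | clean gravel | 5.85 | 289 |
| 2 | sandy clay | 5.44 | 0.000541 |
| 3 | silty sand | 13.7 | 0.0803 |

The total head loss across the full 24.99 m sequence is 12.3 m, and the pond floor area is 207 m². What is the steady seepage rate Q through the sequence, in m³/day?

Flow is perpendicular to layering, so the layers act in series and the equivalent K is the thickness-weighted harmonic mean.
Total thickness L = 5.85 + 5.44 + 13.7 = 24.99 m.
Σ(b_i/K_i) = 5.85/289 + 5.44/0.000541 + 13.7/0.0803 = 10226 d.
K_eq = L / Σ(b_i/K_i) = 24.99 / 10226 = 0.002444 m/day.
Q = K_eq · A · (Δh/L) = 0.002444 × 207 × (12.3/24.99) = 0.2490 m³/day.

0.249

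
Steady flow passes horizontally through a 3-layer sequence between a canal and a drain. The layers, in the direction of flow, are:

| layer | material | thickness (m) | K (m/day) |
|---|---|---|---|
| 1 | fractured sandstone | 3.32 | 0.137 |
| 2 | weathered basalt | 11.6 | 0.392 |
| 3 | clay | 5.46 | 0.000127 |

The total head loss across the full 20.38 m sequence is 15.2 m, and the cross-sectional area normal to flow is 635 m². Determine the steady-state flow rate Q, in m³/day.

0.224

Flow is perpendicular to layering, so the layers act in series and the equivalent K is the thickness-weighted harmonic mean.
Total thickness L = 3.32 + 11.6 + 5.46 = 20.38 m.
Σ(b_i/K_i) = 3.32/0.137 + 11.6/0.392 + 5.46/0.000127 = 43046 d.
K_eq = L / Σ(b_i/K_i) = 20.38 / 43046 = 0.0004734 m/day.
Q = K_eq · A · (Δh/L) = 0.0004734 × 635 × (15.2/20.38) = 0.2242 m³/day.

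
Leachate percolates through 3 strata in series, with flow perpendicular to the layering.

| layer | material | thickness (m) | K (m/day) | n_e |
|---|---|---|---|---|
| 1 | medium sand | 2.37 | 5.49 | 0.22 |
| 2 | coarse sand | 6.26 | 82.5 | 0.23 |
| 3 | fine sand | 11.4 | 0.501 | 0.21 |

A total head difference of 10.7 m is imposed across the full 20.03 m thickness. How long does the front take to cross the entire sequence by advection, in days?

With flow normal to the layers, continuity requires the same specific discharge q through every layer.
Σ(b_i/K_i) = 2.37/5.49 + 6.26/82.5 + 11.4/0.501 = 23.26 d.
q = Δh / Σ(b_i/K_i) = 10.7 / 23.26 = 0.4600 m/day.
In each layer the seepage velocity is v_i = q/n_i, so the layer transit time is t_i = b_i·n_i / q:
  layer 1 (medium sand): t_1 = 2.37 × 0.22 / 0.4600 = 1.134 d
  layer 2 (coarse sand): t_2 = 6.26 × 0.23 / 0.4600 = 3.130 d
  layer 3 (fine sand): t_3 = 11.4 × 0.21 / 0.4600 = 5.205 d
Total t = Σ t_i = 9.468 days.

9.47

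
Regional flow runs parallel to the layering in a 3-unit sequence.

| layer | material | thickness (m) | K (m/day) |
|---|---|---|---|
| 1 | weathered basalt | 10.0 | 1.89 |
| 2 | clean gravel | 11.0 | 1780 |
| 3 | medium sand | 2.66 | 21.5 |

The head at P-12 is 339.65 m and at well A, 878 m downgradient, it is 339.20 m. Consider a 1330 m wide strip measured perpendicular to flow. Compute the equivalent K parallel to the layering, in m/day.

831

Flow is parallel to layering, so each bed carries its own Darcy discharge and the transmissivities add.
Σ(K_i·b_i) = 1.89×10.0 + 1780×11.0 + 21.5×2.66 = 19656 m²/day.
Total thickness b = 23.66 m, so K_eq = Σ(K_i·b_i)/b = 830.8 m/day.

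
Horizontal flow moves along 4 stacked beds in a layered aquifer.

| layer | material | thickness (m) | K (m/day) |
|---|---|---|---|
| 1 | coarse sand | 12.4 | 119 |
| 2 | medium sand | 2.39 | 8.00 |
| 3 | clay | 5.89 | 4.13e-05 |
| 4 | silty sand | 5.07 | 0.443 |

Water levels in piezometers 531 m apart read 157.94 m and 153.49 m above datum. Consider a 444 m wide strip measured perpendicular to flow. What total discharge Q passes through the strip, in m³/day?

Flow is parallel to layering, so each bed carries its own Darcy discharge and the transmissivities add.
Σ(K_i·b_i) = 119×12.4 + 8.00×2.39 + 4.13e-05×5.89 + 0.443×5.07 = 1497 m²/day.
Hydraulic gradient i = (157.94 − 153.49) / 531 = 4.45 / 531 = 0.008380.
Q = Σ(K_i·b_i) · W · i = 1497 × 444 × 0.008380 = 5570 m³/day.

5570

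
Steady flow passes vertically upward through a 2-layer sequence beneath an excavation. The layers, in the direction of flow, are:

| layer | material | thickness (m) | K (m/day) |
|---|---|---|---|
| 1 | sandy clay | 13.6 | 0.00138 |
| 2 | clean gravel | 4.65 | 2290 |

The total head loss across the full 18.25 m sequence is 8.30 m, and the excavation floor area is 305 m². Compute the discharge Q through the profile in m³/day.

0.257

Flow is perpendicular to layering, so the layers act in series and the equivalent K is the thickness-weighted harmonic mean.
Total thickness L = 13.6 + 4.65 = 18.25 m.
Σ(b_i/K_i) = 13.6/0.00138 + 4.65/2290 = 9855 d.
K_eq = L / Σ(b_i/K_i) = 18.25 / 9855 = 0.001852 m/day.
Q = K_eq · A · (Δh/L) = 0.001852 × 305 × (8.30/18.25) = 0.2569 m³/day.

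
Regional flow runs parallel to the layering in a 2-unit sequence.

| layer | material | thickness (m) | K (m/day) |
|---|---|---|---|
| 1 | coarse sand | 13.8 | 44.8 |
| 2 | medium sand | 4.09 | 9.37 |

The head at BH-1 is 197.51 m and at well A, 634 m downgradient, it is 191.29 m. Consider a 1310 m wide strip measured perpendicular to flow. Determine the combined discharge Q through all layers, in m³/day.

8440

Flow is parallel to layering, so each bed carries its own Darcy discharge and the transmissivities add.
Σ(K_i·b_i) = 44.8×13.8 + 9.37×4.09 = 656.6 m²/day.
Hydraulic gradient i = (197.51 − 191.29) / 634 = 6.22 / 634 = 0.009811.
Q = Σ(K_i·b_i) · W · i = 656.6 × 1310 × 0.009811 = 8438 m³/day.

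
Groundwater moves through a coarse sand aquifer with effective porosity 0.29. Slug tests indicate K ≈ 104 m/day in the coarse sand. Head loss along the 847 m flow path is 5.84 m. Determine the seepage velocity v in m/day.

2.47

Hydraulic gradient i = Δh / L = 5.84 / 847 = 0.006895.
Darcy flux q = K · i = 104.0 × 0.006895 = 0.7171 m/day.
Seepage velocity v = q / n_e = 0.7171 / 0.29 = 2.473 m/day.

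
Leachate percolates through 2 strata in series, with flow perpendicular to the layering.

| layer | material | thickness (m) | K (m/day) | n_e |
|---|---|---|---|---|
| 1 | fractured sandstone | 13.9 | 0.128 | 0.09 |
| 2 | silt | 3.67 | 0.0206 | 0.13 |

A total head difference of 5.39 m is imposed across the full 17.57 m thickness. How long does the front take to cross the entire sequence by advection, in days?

With flow normal to the layers, continuity requires the same specific discharge q through every layer.
Σ(b_i/K_i) = 13.9/0.128 + 3.67/0.0206 = 286.7 d.
q = Δh / Σ(b_i/K_i) = 5.39 / 286.7 = 0.01880 m/day.
In each layer the seepage velocity is v_i = q/n_i, so the layer transit time is t_i = b_i·n_i / q:
  layer 1 (fractured sandstone): t_1 = 13.9 × 0.09 / 0.01880 = 66.55 d
  layer 2 (silt): t_2 = 3.67 × 0.13 / 0.01880 = 25.38 d
Total t = Σ t_i = 91.94 days.

91.9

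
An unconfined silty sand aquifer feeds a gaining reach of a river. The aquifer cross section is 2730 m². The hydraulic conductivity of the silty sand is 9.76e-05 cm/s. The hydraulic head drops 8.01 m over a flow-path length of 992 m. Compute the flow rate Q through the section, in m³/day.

1.86

Convert K: 9.76e-05 cm/s × 864 = 0.08433 m/day.
Hydraulic gradient i = Δh / L = 8.01 / 992 = 0.008075.
Darcy's law: Q = K · A · i = 0.08433 × 2730 × 0.008075 = 1.859 m³/day.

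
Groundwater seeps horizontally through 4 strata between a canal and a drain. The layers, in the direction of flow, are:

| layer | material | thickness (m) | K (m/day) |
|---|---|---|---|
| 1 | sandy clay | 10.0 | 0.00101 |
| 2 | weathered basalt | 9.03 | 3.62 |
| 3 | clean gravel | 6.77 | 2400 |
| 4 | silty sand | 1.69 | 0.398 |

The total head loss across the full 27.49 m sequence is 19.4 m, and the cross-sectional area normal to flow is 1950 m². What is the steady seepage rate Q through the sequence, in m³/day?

3.82

Flow is perpendicular to layering, so the layers act in series and the equivalent K is the thickness-weighted harmonic mean.
Total thickness L = 10.0 + 9.03 + 6.77 + 1.69 = 27.49 m.
Σ(b_i/K_i) = 10.0/0.00101 + 9.03/3.62 + 6.77/2400 + 1.69/0.398 = 9908 d.
K_eq = L / Σ(b_i/K_i) = 27.49 / 9908 = 0.002775 m/day.
Q = K_eq · A · (Δh/L) = 0.002775 × 1950 × (19.4/27.49) = 3.818 m³/day.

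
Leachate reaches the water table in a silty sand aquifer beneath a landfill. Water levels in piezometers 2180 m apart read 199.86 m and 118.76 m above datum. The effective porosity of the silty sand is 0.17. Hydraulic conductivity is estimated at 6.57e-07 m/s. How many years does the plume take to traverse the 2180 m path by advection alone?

Convert K: 6.57e-07 m/s × 86400 = 0.05676 m/day.
Hydraulic gradient i = (199.86 − 118.76) / 2180 = 81.1 / 2180 = 0.03720.
Darcy flux q = K · i = 0.05676 × 0.03720 = 0.002112 m/day.
Seepage velocity v = q / n_e = 0.002112 / 0.17 = 0.01242 m/day.
Travel time t = L / v = 2180 / 0.01242 = 1.755e+05 days = 480.5 years.

480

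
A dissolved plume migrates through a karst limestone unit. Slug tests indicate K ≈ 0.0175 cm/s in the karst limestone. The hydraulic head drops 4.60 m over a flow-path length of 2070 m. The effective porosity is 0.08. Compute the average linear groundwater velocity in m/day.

Convert K: 0.0175 cm/s × 864 = 15.12 m/day.
Hydraulic gradient i = Δh / L = 4.60 / 2070 = 0.002222.
Darcy flux q = K · i = 15.12 × 0.002222 = 0.03360 m/day.
Seepage velocity v = q / n_e = 0.03360 / 0.08 = 0.4200 m/day.

0.420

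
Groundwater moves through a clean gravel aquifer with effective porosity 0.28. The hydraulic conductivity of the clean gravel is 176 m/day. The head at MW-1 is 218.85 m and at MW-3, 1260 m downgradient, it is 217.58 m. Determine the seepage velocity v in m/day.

Hydraulic gradient i = (218.85 − 217.58) / 1260 = 1.27 / 1260 = 0.001008.
Darcy flux q = K · i = 176.0 × 0.001008 = 0.1774 m/day.
Seepage velocity v = q / n_e = 0.1774 / 0.28 = 0.6336 m/day.

0.634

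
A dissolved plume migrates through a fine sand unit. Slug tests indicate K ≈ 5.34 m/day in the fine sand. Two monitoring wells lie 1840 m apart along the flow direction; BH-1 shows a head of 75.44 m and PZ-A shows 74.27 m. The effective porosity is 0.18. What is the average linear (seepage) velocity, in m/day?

Hydraulic gradient i = (75.44 − 74.27) / 1840 = 1.17 / 1840 = 0.0006359.
Darcy flux q = K · i = 5.340 × 0.0006359 = 0.003396 m/day.
Seepage velocity v = q / n_e = 0.003396 / 0.18 = 0.01886 m/day.

0.0189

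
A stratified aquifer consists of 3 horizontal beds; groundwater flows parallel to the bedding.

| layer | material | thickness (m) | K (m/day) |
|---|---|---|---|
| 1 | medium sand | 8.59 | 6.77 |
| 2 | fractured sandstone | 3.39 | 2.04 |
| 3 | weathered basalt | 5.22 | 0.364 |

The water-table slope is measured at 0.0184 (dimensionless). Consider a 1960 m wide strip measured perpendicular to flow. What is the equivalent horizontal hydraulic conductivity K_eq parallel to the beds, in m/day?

Flow is parallel to layering, so each bed carries its own Darcy discharge and the transmissivities add.
Σ(K_i·b_i) = 6.77×8.59 + 2.04×3.39 + 0.364×5.22 = 66.97 m²/day.
Total thickness b = 17.20 m, so K_eq = Σ(K_i·b_i)/b = 3.894 m/day.

3.89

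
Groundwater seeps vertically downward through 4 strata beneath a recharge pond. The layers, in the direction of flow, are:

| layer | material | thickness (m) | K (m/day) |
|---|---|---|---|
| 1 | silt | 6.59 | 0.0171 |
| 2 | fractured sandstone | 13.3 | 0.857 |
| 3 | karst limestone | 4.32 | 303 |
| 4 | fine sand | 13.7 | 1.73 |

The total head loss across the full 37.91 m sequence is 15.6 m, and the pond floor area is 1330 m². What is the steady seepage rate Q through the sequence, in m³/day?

Flow is perpendicular to layering, so the layers act in series and the equivalent K is the thickness-weighted harmonic mean.
Total thickness L = 6.59 + 13.3 + 4.32 + 13.7 = 37.91 m.
Σ(b_i/K_i) = 6.59/0.0171 + 13.3/0.857 + 4.32/303 + 13.7/1.73 = 408.8 d.
K_eq = L / Σ(b_i/K_i) = 37.91 / 408.8 = 0.09273 m/day.
Q = K_eq · A · (Δh/L) = 0.09273 × 1330 × (15.6/37.91) = 50.75 m³/day.

50.7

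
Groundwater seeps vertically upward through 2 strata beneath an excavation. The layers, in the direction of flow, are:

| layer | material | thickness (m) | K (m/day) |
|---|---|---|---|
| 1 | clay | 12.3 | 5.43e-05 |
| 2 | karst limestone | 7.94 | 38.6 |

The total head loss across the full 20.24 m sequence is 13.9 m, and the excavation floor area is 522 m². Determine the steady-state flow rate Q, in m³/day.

0.0320

Flow is perpendicular to layering, so the layers act in series and the equivalent K is the thickness-weighted harmonic mean.
Total thickness L = 12.3 + 7.94 = 20.24 m.
Σ(b_i/K_i) = 12.3/5.43e-05 + 7.94/38.6 = 2.265e+05 d.
K_eq = L / Σ(b_i/K_i) = 20.24 / 2.265e+05 = 8.935e-05 m/day.
Q = K_eq · A · (Δh/L) = 8.935e-05 × 522 × (13.9/20.24) = 0.03203 m³/day.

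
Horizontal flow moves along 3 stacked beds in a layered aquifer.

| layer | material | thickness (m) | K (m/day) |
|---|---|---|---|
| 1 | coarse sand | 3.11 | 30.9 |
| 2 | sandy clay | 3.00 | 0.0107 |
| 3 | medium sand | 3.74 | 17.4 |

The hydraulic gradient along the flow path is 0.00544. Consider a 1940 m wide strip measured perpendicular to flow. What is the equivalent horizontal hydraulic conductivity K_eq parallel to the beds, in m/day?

16.4

Flow is parallel to layering, so each bed carries its own Darcy discharge and the transmissivities add.
Σ(K_i·b_i) = 30.9×3.11 + 0.0107×3.00 + 17.4×3.74 = 161.2 m²/day.
Total thickness b = 9.850 m, so K_eq = Σ(K_i·b_i)/b = 16.37 m/day.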